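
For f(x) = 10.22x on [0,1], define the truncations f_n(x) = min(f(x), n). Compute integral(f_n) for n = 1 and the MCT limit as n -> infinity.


f(x) = 10.22x on [0,1]; f_n(x) = min(10.22x, n). At n = 1:
Step 1: f(x) reaches 1 at x = 1/10.22 = 0.097847
Step 2: integral(f_1) = integral(10.22x, 0, 0.097847) + integral(1, 0.097847, 1)
       = 10.22*0.097847^2/2 + 1*(1 - 0.097847)
       = 0.048924 + 0.902153
       = 0.951076
Step 3: As n -> infinity, f_n increases to f, so by MCT integral(f_n) -> integral(f) = 10.22/2 = 5.11.
Convergence: integral(f_1) = 0.951076 -> 5.11 as n -> infinity


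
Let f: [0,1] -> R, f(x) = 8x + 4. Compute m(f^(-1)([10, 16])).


f^(-1)([10, 16]) = {x : 10 <= 8x + 4 <= 16}
Solving: (10 - 4)/8 <= x <= (16 - 4)/8
= [0.75, 1.5]
Intersecting with [0,1]: [0.75, 1]
Measure = 1 - 0.75 = 0.25


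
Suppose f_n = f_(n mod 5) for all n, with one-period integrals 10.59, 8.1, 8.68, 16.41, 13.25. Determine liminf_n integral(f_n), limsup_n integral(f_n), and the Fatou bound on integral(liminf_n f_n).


The sequence (integral(f_n)) is periodic with period 5, repeating the values 10.59, 8.1, 8.68, 16.41, 13.25 indefinitely.
Step 1: For a periodic sequence, every tail (a_m, a_(m+1), ...) contains all 5 period values infinitely often.
Step 2: Hence inf of every tail = min of the period values = min(10.59, 8.1, 8.68, 16.41, 13.25) = 8.1.
        liminf_n integral(f_n) = sup over m of (inf of tail from m) = 8.1.
Step 3: Similarly sup of every tail = max of the period values = 16.41.
        limsup_n integral(f_n) = 16.41.
Step 4: Fatou's lemma: integral(liminf_n f_n) <= liminf_n integral(f_n) = 8.1.
        So the integral of the pointwise liminf is at most 8.1.


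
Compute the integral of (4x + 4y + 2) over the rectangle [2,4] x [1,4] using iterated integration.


By Fubini, integrate in x first, then y.
Step 1: Fix y, integrate over x in [2,4]:
  integral(4x + 4y + 2, x=2..4)
  = 4*(4^2 - 2^2)/2 + (4y + 2)*(4 - 2)
  = 24 + (4y + 2)*2
  = 24 + 8y + 4
  = 28 + 8y
Step 2: Integrate over y in [1,4]:
  integral(28 + 8y, y=1..4)
  = 28*3 + 8*(4^2 - 1^2)/2
  = 84 + 60
  = 144


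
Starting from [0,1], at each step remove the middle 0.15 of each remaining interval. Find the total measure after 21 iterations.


Step 1: At each step, fraction remaining = 1 - 0.15 = 0.85
Step 2: After 21 steps, measure = (0.85)^21
Result = 0.032946


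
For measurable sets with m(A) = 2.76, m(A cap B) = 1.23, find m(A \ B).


m(A \ B) = m(A) - m(A n B)
= 2.76 - 1.23
= 1.53


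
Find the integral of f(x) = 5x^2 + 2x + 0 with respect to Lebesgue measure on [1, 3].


The Lebesgue integral of a Riemann-integrable function agrees with the Riemann integral.
Antiderivative F(x) = (5/3)x^3 + (2/2)x^2 + 0x
F(3) = (5/3)*3^3 + (2/2)*3^2 + 0*3
     = (5/3)*27 + (2/2)*9 + 0*3
     = 45 + 9 + 0
     = 54
F(1) = 2.666667
Integral = F(3) - F(1) = 54 - 2.666667 = 51.333333


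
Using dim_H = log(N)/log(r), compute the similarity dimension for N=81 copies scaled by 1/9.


For a self-similar set with N copies scaled by 1/r:
dim_H = log(N)/log(r) = log(81)/log(9)
= 4.394449/2.197225
= 2


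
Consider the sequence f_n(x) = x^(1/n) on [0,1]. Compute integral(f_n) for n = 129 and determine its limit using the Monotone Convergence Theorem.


At n = 129: f_129(x) = x^(1/129).
Step 1: integral(x^(1/129), 0, 1) = [x^(1/129+1) / (1/129+1)] from 0 to 1
     = 1 / (1/129 + 1) = 1 / ((129+1)/129) = 129/(129+1)
     = 129/130 = 0.992308
Step 2: As n -> infinity, f_n(x) = x^(1/n) -> 1 for x in (0,1], and f_n is increasing in n.
By MCT, lim_n integral(f_n) = integral(lim_n f_n) = integral(1, 0, 1) = 1.
Step 3: Verify convergence: 129/130 = 0.992308 -> 1


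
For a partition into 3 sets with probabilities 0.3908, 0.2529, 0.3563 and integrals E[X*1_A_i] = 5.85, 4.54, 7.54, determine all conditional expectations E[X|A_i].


For each cell A_i: E[X|A_i] = E[X*1_A_i] / P(A_i)
Step 1: E[X|A_1] = 5.85 / 0.3908 = 14.969294
Step 2: E[X|A_2] = 4.54 / 0.2529 = 17.95176
Step 3: E[X|A_3] = 7.54 / 0.3563 = 21.161942
Verification: E[X] = sum E[X*1_A_i] = 5.85 + 4.54 + 7.54 = 17.93


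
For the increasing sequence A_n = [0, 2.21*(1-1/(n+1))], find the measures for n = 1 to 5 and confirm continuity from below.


By continuity of measure from below: if A_n increases to A, then m(A_n) -> m(A).
Here A = [0, 2.21], so m(A) = 2.21
Step 1: a_1 = 2.21*(1 - 1/2) = 1.105, m(A_1) = 1.105
Step 2: a_2 = 2.21*(1 - 1/3) = 1.4733, m(A_2) = 1.4733
Step 3: a_3 = 2.21*(1 - 1/4) = 1.6575, m(A_3) = 1.6575
Step 4: a_4 = 2.21*(1 - 1/5) = 1.768, m(A_4) = 1.768
Step 5: a_5 = 2.21*(1 - 1/6) = 1.8417, m(A_5) = 1.8417
Limit: m(A_n) -> m([0,2.21]) = 2.21


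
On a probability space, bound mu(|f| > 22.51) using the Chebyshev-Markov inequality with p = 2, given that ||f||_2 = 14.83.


Chebyshev/Markov inequality: mu(|f| > eps) <= (||f||_p / eps)^p
Step 1: ||f||_2 / eps = 14.83 / 22.51 = 0.658818
Step 2: Raise to power p = 2:
  (0.658818)^2 = 0.434042
Step 3: Therefore mu(|f| > 22.51) <= 0.434042


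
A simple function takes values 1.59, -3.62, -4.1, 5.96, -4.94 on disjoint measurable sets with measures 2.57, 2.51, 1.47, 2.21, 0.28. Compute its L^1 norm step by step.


Step 1: Compute |f_i|^1 for each value:
  |1.59|^1 = 1.59
  |-3.62|^1 = 3.62
  |-4.1|^1 = 4.1
  |5.96|^1 = 5.96
  |-4.94|^1 = 4.94
Step 2: Multiply by measures and sum:
  1.59 * 2.57 = 4.0863
  3.62 * 2.51 = 9.0862
  4.1 * 1.47 = 6.027
  5.96 * 2.21 = 13.1716
  4.94 * 0.28 = 1.3832
Sum = 4.0863 + 9.0862 + 6.027 + 13.1716 + 1.3832 = 33.7543
Step 3: Take the p-th root:
||f||_1 = (33.7543)^(1/1) = 33.7543


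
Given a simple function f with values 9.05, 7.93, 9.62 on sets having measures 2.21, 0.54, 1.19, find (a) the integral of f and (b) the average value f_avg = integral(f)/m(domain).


Step 1: Integral = sum(value_i * measure_i)
= 9.05*2.21 + 7.93*0.54 + 9.62*1.19
= 20.0005 + 4.2822 + 11.4478
= 35.7305
Step 2: Total measure of domain = 2.21 + 0.54 + 1.19 = 3.94
Step 3: Average value = 35.7305 / 3.94 = 9.068655


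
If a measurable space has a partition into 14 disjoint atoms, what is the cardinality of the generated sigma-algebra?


Each element of the sigma-algebra is a union of some subset of the 14 atoms.
The number of such subsets is 2^14 = 16384.


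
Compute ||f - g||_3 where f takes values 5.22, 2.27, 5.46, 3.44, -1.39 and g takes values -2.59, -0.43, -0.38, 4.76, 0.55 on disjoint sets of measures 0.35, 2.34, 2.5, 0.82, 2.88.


Step 1: Compute differences f_i - g_i:
  5.22 - -2.59 = 7.81
  2.27 - -0.43 = 2.7
  5.46 - -0.38 = 5.84
  3.44 - 4.76 = -1.32
  -1.39 - 0.55 = -1.94
Step 2: Compute |diff|^3 * measure for each set:
  |7.81|^3 * 0.35 = 476.379541 * 0.35 = 166.732839
  |2.7|^3 * 2.34 = 19.683 * 2.34 = 46.05822
  |5.84|^3 * 2.5 = 199.176704 * 2.5 = 497.94176
  |-1.32|^3 * 0.82 = 2.299968 * 0.82 = 1.885974
  |-1.94|^3 * 2.88 = 7.301384 * 2.88 = 21.027986
Step 3: Sum = 733.646779
Step 4: ||f-g||_3 = (733.646779)^(1/3) = 9.019082


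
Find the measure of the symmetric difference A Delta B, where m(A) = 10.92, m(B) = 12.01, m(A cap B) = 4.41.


m(A Delta B) = m(A) + m(B) - 2*m(A n B)
= 10.92 + 12.01 - 2*4.41
= 10.92 + 12.01 - 8.82
= 14.11


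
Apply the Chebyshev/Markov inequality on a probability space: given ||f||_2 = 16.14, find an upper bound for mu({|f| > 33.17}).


Chebyshev/Markov inequality: mu(|f| > eps) <= (||f||_p / eps)^p
Step 1: ||f||_2 / eps = 16.14 / 33.17 = 0.486584
Step 2: Raise to power p = 2:
  (0.486584)^2 = 0.236764
Step 3: Therefore mu(|f| > 33.17) <= 0.236764


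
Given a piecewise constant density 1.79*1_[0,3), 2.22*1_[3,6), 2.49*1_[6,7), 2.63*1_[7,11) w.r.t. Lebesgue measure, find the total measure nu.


Integrate each piece of the Radon-Nikodym derivative:
Step 1: integral_0^3 1.79 dx = 1.79*(3-0) = 1.79*3 = 5.37
Step 2: integral_3^6 2.22 dx = 2.22*(6-3) = 2.22*3 = 6.66
Step 3: integral_6^7 2.49 dx = 2.49*(7-6) = 2.49*1 = 2.49
Step 4: integral_7^11 2.63 dx = 2.63*(11-7) = 2.63*4 = 10.52
Total: 5.37 + 6.66 + 2.49 + 10.52 = 25.04


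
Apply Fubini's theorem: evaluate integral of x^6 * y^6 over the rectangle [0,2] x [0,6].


By Fubini's theorem, the double integral factors as a product of single integrals:
Step 1: integral_0^2 x^6 dx = [x^7/7] from 0 to 2
     = 2^7/7 = 18.285714
Step 2: integral_0^6 y^6 dy = [y^7/7] from 0 to 6
     = 6^7/7 = 39990.857143
Step 3: Double integral = 18.285714 * 39990.857143 = 731261.387755


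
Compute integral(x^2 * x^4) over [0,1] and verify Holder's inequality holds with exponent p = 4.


Step 1: Exact integral of f*g = integral(x^6, 0, 1) = 1/7
     = 0.142857
Step 2: Holder bound with p=4, q=1.333333:
  ||f||_p = (integral x^8 dx)^(1/4) = (1/9)^(1/4) = 0.57735
  ||g||_q = (integral x^5.333333 dx)^(1/1.333333) = (1/6.333333)^(1/1.333333) = 0.250482
Step 3: Holder bound = ||f||_p * ||g||_q = 0.57735 * 0.250482 = 0.144616
Verification: 0.142857 <= 0.144616 (Holder holds)


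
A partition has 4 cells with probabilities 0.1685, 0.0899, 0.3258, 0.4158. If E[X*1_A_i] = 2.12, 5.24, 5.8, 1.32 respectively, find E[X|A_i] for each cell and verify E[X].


For each cell A_i: E[X|A_i] = E[X*1_A_i] / P(A_i)
Step 1: E[X|A_1] = 2.12 / 0.1685 = 12.581602
Step 2: E[X|A_2] = 5.24 / 0.0899 = 58.286986
Step 3: E[X|A_3] = 5.8 / 0.3258 = 17.802333
Step 4: E[X|A_4] = 1.32 / 0.4158 = 3.174603
Verification: E[X] = sum E[X*1_A_i] = 2.12 + 5.24 + 5.8 + 1.32 = 14.48


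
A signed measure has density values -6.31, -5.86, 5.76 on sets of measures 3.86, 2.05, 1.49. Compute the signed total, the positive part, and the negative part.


Step 1: Compute signed measure on each set:
  Set 1: -6.31 * 3.86 = -24.3566
  Set 2: -5.86 * 2.05 = -12.013
  Set 3: 5.76 * 1.49 = 8.5824
Step 2: Total signed measure = (-24.3566) + (-12.013) + (8.5824)
     = -27.7872
Step 3: Positive part mu+(X) = sum of positive contributions = 8.5824
Step 4: Negative part mu-(X) = |sum of negative contributions| = 36.3696


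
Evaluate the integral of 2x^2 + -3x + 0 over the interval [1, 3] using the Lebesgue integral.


The Lebesgue integral of a Riemann-integrable function agrees with the Riemann integral.
Antiderivative F(x) = (2/3)x^3 + (-3/2)x^2 + 0x
F(3) = (2/3)*3^3 + (-3/2)*3^2 + 0*3
     = (2/3)*27 + (-3/2)*9 + 0*3
     = 18 + -13.5 + 0
     = 4.5
F(1) = -0.833333
Integral = F(3) - F(1) = 4.5 - -0.833333 = 5.333333


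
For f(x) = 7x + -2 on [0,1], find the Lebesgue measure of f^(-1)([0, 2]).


f^(-1)([0, 2]) = {x : 0 <= 7x + -2 <= 2}
Solving: (0 - -2)/7 <= x <= (2 - -2)/7
= [0.285714, 0.571429]
Intersecting with [0,1]: [0.285714, 0.571429]
Measure = 0.571429 - 0.285714 = 0.285714


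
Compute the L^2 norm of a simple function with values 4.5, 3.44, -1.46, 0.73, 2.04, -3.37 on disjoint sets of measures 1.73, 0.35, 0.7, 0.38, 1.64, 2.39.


Step 1: Compute |f_i|^2 for each value:
  |4.5|^2 = 20.25
  |3.44|^2 = 11.8336
  |-1.46|^2 = 2.1316
  |0.73|^2 = 0.5329
  |2.04|^2 = 4.1616
  |-3.37|^2 = 11.3569
Step 2: Multiply by measures and sum:
  20.25 * 1.73 = 35.0325
  11.8336 * 0.35 = 4.14176
  2.1316 * 0.7 = 1.49212
  0.5329 * 0.38 = 0.202502
  4.1616 * 1.64 = 6.825024
  11.3569 * 2.39 = 27.142991
Sum = 35.0325 + 4.14176 + 1.49212 + 0.202502 + 6.825024 + 27.142991 = 74.836897
Step 3: Take the p-th root:
||f||_2 = (74.836897)^(1/2) = 8.650832


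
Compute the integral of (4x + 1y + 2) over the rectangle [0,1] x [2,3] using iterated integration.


By Fubini, integrate in x first, then y.
Step 1: Fix y, integrate over x in [0,1]:
  integral(4x + 1y + 2, x=0..1)
  = 4*(1^2 - 0^2)/2 + (1y + 2)*(1 - 0)
  = 2 + (1y + 2)*1
  = 2 + 1y + 2
  = 4 + 1y
Step 2: Integrate over y in [2,3]:
  integral(4 + 1y, y=2..3)
  = 4*1 + 1*(3^2 - 2^2)/2
  = 4 + 2.5
  = 6.5


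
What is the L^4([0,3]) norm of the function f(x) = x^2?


Step 1: ||f||_4 = (integral_0^3 |x^2|^4 dx)^(1/4)
     = (integral_0^3 x^8 dx)^(1/4)
Step 2: integral_0^3 x^8 dx = [x^9/(9)] from 0 to 3 = 3^9/9
     = 19683/9 = 2187
Step 3: ||f||_4 = (2187)^(1/4) = 6.838521


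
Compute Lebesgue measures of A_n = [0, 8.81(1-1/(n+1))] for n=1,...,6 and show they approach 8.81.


By continuity of measure from below: if A_n increases to A, then m(A_n) -> m(A).
Here A = [0, 8.81], so m(A) = 8.81
Step 1: a_1 = 8.81*(1 - 1/2) = 4.405, m(A_1) = 4.405
Step 2: a_2 = 8.81*(1 - 1/3) = 5.8733, m(A_2) = 5.8733
Step 3: a_3 = 8.81*(1 - 1/4) = 6.6075, m(A_3) = 6.6075
Step 4: a_4 = 8.81*(1 - 1/5) = 7.048, m(A_4) = 7.048
Step 5: a_5 = 8.81*(1 - 1/6) = 7.3417, m(A_5) = 7.3417
Step 6: a_6 = 8.81*(1 - 1/7) = 7.5514, m(A_6) = 7.5514
Limit: m(A_n) -> m([0,8.81]) = 8.81


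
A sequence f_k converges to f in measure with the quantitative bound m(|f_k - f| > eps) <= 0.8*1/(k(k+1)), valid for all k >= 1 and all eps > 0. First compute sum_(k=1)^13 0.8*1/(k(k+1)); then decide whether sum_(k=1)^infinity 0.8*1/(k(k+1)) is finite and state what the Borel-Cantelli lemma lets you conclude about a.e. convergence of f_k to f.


Step 1: List the terms 0.8*1/(k(k+1)) for k = 1 to 13:
  k=1: 0.4
  k=2: 0.133333
  k=3: 0.066667
  k=4: 0.04
  k=5: 0.026667
  k=6: 0.019048
  k=7: 0.014286
  k=8: 0.011111
  k=9: 0.008889
  k=10: 0.007273
  k=11: 0.006061
  k=12: 0.005128
  k=13: 0.004396
Step 2: Partial sum = 0.4 + 0.133333 + 0.066667 + 0.04 + 0.026667 + 0.019048 + 0.014286 + 0.011111 + 0.008889 + 0.007273 + 0.006061 + 0.005128 + 0.004396
     = 0.742857
Step 3: The full series sum_(k>=1) 0.8*1/(k(k+1)) converges (telescoping series sum 1/(k(k+1)) = 1; a constant multiple of a convergent series converges).
Step 4: Fix eps > 0. Since sum_k m(|f_k - f| > eps) < infinity, the Borel-Cantelli lemma gives
        m(limsup_k {|f_k - f| > eps}) = 0, i.e. for a.e. x, |f_k(x) - f(x)| <= eps for all large k.
        Applying this with eps = 1/j for j = 1, 2, ... and intersecting the countably many full-measure sets,
        for a.e. x we get limsup_k |f_k(x) - f(x)| <= 1/j for every j, hence f_k -> f almost everywhere.
Conclusion: series converges; Borel-Cantelli yields f_k -> f a.e.


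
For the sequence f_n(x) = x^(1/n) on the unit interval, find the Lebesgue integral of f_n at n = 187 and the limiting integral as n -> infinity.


At n = 187: f_187(x) = x^(1/187).
Step 1: integral(x^(1/187), 0, 1) = [x^(1/187+1) / (1/187+1)] from 0 to 1
     = 1 / (1/187 + 1) = 1 / ((187+1)/187) = 187/(187+1)
     = 187/188 = 0.994681
Step 2: As n -> infinity, f_n(x) = x^(1/n) -> 1 for x in (0,1], and f_n is increasing in n.
By MCT, lim_n integral(f_n) = integral(lim_n f_n) = integral(1, 0, 1) = 1.
Step 3: Verify convergence: 187/188 = 0.994681 -> 1


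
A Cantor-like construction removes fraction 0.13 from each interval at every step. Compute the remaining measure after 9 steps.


Step 1: At each step, fraction remaining = 1 - 0.13 = 0.87
Step 2: After 9 steps, measure = (0.87)^9
Result = 0.285544


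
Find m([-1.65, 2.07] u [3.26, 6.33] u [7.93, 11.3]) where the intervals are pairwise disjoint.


For pairwise disjoint intervals, m(union) = sum of lengths.
= (2.07 - -1.65) + (6.33 - 3.26) + (11.3 - 7.93)
= 3.72 + 3.07 + 3.37
= 10.16


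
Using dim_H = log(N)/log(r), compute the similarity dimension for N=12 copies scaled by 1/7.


For a self-similar set with N copies scaled by 1/r:
dim_H = log(N)/log(r) = log(12)/log(7)
= 2.484907/1.94591
= 1.276989


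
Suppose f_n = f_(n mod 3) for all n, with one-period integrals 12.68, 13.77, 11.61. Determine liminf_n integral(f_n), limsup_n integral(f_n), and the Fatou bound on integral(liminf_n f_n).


The sequence (integral(f_n)) is periodic with period 3, repeating the values 12.68, 13.77, 11.61 indefinitely.
Step 1: For a periodic sequence, every tail (a_m, a_(m+1), ...) contains all 3 period values infinitely often.
Step 2: Hence inf of every tail = min of the period values = min(12.68, 13.77, 11.61) = 11.61.
        liminf_n integral(f_n) = sup over m of (inf of tail from m) = 11.61.
Step 3: Similarly sup of every tail = max of the period values = 13.77.
        limsup_n integral(f_n) = 13.77.
Step 4: Fatou's lemma: integral(liminf_n f_n) <= liminf_n integral(f_n) = 11.61.
        So the integral of the pointwise liminf is at most 11.61.


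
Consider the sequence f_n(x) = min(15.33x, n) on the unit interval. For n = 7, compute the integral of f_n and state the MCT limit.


f(x) = 15.33x on [0,1]; f_n(x) = min(15.33x, n). At n = 7:
Step 1: f(x) reaches 7 at x = 7/15.33 = 0.456621
Step 2: integral(f_7) = integral(15.33x, 0, 0.456621) + integral(7, 0.456621, 1)
       = 15.33*0.456621^2/2 + 7*(1 - 0.456621)
       = 1.598174 + 3.803653
       = 5.401826
Step 3: As n -> infinity, f_n increases to f, so by MCT integral(f_n) -> integral(f) = 15.33/2 = 7.665.
Convergence: integral(f_7) = 5.401826 -> 7.665 as n -> infinity


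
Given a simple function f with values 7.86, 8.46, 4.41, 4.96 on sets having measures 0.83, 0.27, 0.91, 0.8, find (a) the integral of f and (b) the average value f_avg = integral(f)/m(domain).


Step 1: Integral = sum(value_i * measure_i)
= 7.86*0.83 + 8.46*0.27 + 4.41*0.91 + 4.96*0.8
= 6.5238 + 2.2842 + 4.0131 + 3.968
= 16.7891
Step 2: Total measure of domain = 0.83 + 0.27 + 0.91 + 0.8 = 2.81
Step 3: Average value = 16.7891 / 2.81 = 5.974769


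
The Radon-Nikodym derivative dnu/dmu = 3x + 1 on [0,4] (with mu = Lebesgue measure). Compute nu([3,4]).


nu(A) = integral_A (dnu/dmu) dmu = integral_3^4 (3x + 1) dx
Step 1: Antiderivative F(x) = (3/2)x^2 + 1x
Step 2: F(4) = (3/2)*4^2 + 1*4 = 24 + 4 = 28
Step 3: F(3) = (3/2)*3^2 + 1*3 = 13.5 + 3 = 16.5
Step 4: nu([3,4]) = F(4) - F(3) = 28 - 16.5 = 11.5


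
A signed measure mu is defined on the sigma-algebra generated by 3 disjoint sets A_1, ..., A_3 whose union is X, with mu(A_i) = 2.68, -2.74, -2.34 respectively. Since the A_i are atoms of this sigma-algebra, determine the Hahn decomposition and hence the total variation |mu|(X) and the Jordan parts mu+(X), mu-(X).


Step 1: Every measurable set is a union of atoms (the cells / points), so a Hahn decomposition is
  obtained by grouping atoms by sign: P = union of atoms with mu > 0, N = union of the remaining atoms.
  Atoms in P (indices): 1;  atoms in N (indices): 2, 3
  Positive values: 2.68
  Negative values: -2.74, -2.34
Step 2: mu+(X) = mu(P) = sum of positive atom values = 2.68
Step 3: mu-(X) = -mu(N) = sum of |negative atom values| = 5.08
Step 4: |mu|(X) = mu+(X) + mu-(X) = 2.68 + 5.08 = 7.76


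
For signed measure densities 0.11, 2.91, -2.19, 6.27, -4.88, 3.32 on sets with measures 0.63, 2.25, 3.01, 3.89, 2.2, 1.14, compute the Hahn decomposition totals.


Step 1: Compute signed measure on each set:
  Set 1: 0.11 * 0.63 = 0.0693
  Set 2: 2.91 * 2.25 = 6.5475
  Set 3: -2.19 * 3.01 = -6.5919
  Set 4: 6.27 * 3.89 = 24.3903
  Set 5: -4.88 * 2.2 = -10.736
  Set 6: 3.32 * 1.14 = 3.7848
Step 2: Total signed measure = (0.0693) + (6.5475) + (-6.5919) + (24.3903) + (-10.736) + (3.7848)
     = 17.464
Step 3: Positive part mu+(X) = sum of positive contributions = 34.7919
Step 4: Negative part mu-(X) = |sum of negative contributions| = 17.3279


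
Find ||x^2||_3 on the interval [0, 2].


Step 1: ||f||_3 = (integral_0^2 |x^2|^3 dx)^(1/3)
     = (integral_0^2 x^6 dx)^(1/3)
Step 2: integral_0^2 x^6 dx = [x^7/(7)] from 0 to 2 = 2^7/7
     = 128/7 = 18.285714
Step 3: ||f||_3 = (18.285714)^(1/3) = 2.634535


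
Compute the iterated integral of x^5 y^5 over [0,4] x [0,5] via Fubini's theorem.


By Fubini's theorem, the double integral factors as a product of single integrals:
Step 1: integral_0^4 x^5 dx = [x^6/6] from 0 to 4
     = 4^6/6 = 682.666667
Step 2: integral_0^5 y^5 dy = [y^6/6] from 0 to 5
     = 5^6/6 = 2604.166667
Step 3: Double integral = 682.666667 * 2604.166667 = 1.777778e+06


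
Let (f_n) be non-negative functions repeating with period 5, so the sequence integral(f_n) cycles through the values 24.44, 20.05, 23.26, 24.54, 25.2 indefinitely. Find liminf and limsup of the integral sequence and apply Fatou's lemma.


The sequence (integral(f_n)) is periodic with period 5, repeating the values 24.44, 20.05, 23.26, 24.54, 25.2 indefinitely.
Step 1: For a periodic sequence, every tail (a_m, a_(m+1), ...) contains all 5 period values infinitely often.
Step 2: Hence inf of every tail = min of the period values = min(24.44, 20.05, 23.26, 24.54, 25.2) = 20.05.
        liminf_n integral(f_n) = sup over m of (inf of tail from m) = 20.05.
Step 3: Similarly sup of every tail = max of the period values = 25.2.
        limsup_n integral(f_n) = 25.2.
Step 4: Fatou's lemma: integral(liminf_n f_n) <= liminf_n integral(f_n) = 20.05.
        So the integral of the pointwise liminf is at most 20.05.


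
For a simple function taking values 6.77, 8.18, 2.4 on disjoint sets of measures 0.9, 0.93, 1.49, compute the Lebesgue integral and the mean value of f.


Step 1: Integral = sum(value_i * measure_i)
= 6.77*0.9 + 8.18*0.93 + 2.4*1.49
= 6.093 + 7.6074 + 3.576
= 17.2764
Step 2: Total measure of domain = 0.9 + 0.93 + 1.49 = 3.32
Step 3: Average value = 17.2764 / 3.32 = 5.203735


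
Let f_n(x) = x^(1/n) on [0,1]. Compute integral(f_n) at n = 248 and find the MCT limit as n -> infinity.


At n = 248: f_248(x) = x^(1/248).
Step 1: integral(x^(1/248), 0, 1) = [x^(1/248+1) / (1/248+1)] from 0 to 1
     = 1 / (1/248 + 1) = 1 / ((248+1)/248) = 248/(248+1)
     = 248/249 = 0.995984
Step 2: As n -> infinity, f_n(x) = x^(1/n) -> 1 for x in (0,1], and f_n is increasing in n.
By MCT, lim_n integral(f_n) = integral(lim_n f_n) = integral(1, 0, 1) = 1.
Step 3: Verify convergence: 248/249 = 0.995984 -> 1


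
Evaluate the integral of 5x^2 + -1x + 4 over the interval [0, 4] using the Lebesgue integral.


The Lebesgue integral of a Riemann-integrable function agrees with the Riemann integral.
Antiderivative F(x) = (5/3)x^3 + (-1/2)x^2 + 4x
F(4) = (5/3)*4^3 + (-1/2)*4^2 + 4*4
     = (5/3)*64 + (-1/2)*16 + 4*4
     = 106.666667 + -8 + 16
     = 114.666667
F(0) = 0.0
Integral = F(4) - F(0) = 114.666667 - 0.0 = 114.666667


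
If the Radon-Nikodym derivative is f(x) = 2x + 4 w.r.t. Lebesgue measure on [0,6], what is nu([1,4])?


nu(A) = integral_A (dnu/dmu) dmu = integral_1^4 (2x + 4) dx
Step 1: Antiderivative F(x) = (2/2)x^2 + 4x
Step 2: F(4) = (2/2)*4^2 + 4*4 = 16 + 16 = 32
Step 3: F(1) = (2/2)*1^2 + 4*1 = 1 + 4 = 5
Step 4: nu([1,4]) = F(4) - F(1) = 32 - 5 = 27


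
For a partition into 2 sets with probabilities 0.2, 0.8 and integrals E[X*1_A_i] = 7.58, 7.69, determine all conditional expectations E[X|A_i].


For each cell A_i: E[X|A_i] = E[X*1_A_i] / P(A_i)
Step 1: E[X|A_1] = 7.58 / 0.2 = 37.9
Step 2: E[X|A_2] = 7.69 / 0.8 = 9.6125
Verification: E[X] = sum E[X*1_A_i] = 7.58 + 7.69 = 15.27


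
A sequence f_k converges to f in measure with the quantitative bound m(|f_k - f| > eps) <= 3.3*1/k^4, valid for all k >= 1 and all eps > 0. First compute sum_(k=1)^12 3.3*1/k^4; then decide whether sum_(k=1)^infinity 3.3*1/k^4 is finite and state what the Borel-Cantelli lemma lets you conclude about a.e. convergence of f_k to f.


Step 1: List the terms 3.3*1/k^4 for k = 1 to 12:
  k=1: 3.3
  k=2: 0.20625
  k=3: 0.040741
  k=4: 0.012891
  k=5: 0.00528
  k=6: 0.002546
  k=7: 0.001374
  k=8: 8.056641e-04
  k=9: 5.029721e-04
  k=10: 3.300000e-04
  k=11: 2.253944e-04
  k=12: 1.591435e-04
Step 2: Partial sum = 3.3 + 0.20625 + 0.040741 + 0.012891 + 0.00528 + 0.002546 + 0.001374 + 8.056641e-04 + 5.029721e-04 + 3.300000e-04 + 2.253944e-04 + 1.591435e-04
     = 3.571105
Step 3: The full series sum_(k>=1) 3.3*1/k^4 converges (p-series with p = 4 > 1; a constant multiple of a convergent series converges).
Step 4: Fix eps > 0. Since sum_k m(|f_k - f| > eps) < infinity, the Borel-Cantelli lemma gives
        m(limsup_k {|f_k - f| > eps}) = 0, i.e. for a.e. x, |f_k(x) - f(x)| <= eps for all large k.
        Applying this with eps = 1/j for j = 1, 2, ... and intersecting the countably many full-measure sets,
        for a.e. x we get limsup_k |f_k(x) - f(x)| <= 1/j for every j, hence f_k -> f almost everywhere.
Conclusion: series converges; Borel-Cantelli yields f_k -> f a.e.


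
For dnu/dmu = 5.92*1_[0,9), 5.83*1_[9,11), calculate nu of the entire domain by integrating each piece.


Integrate each piece of the Radon-Nikodym derivative:
Step 1: integral_0^9 5.92 dx = 5.92*(9-0) = 5.92*9 = 53.28
Step 2: integral_9^11 5.83 dx = 5.83*(11-9) = 5.83*2 = 11.66
Total: 53.28 + 11.66 = 64.94


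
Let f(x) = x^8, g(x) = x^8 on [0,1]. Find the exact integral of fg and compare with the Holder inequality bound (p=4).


Step 1: Exact integral of f*g = integral(x^16, 0, 1) = 1/17
     = 0.058824
Step 2: Holder bound with p=4, q=1.333333:
  ||f||_p = (integral x^32 dx)^(1/4) = (1/33)^(1/4) = 0.417226
  ||g||_q = (integral x^10.666667 dx)^(1/1.333333) = (1/11.666667)^(1/1.333333) = 0.158413
Step 3: Holder bound = ||f||_p * ||g||_q = 0.417226 * 0.158413 = 0.066094
Verification: 0.058824 <= 0.066094 (Holder holds)


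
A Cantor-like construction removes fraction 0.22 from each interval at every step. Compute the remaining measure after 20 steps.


Step 1: At each step, fraction remaining = 1 - 0.22 = 0.78
Step 2: After 20 steps, measure = (0.78)^20
Result = 0.006949


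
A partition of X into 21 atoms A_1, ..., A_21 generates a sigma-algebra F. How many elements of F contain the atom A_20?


Each element of F is a union of some subset S of the 21 atoms.
The element contains A_20 iff A_20 is in S.
So we count subsets S of {A_1,...,A_21} with A_20 in S: choose freely among the other 20 atoms.
Count = 2^(21-1) = 2^20 = 1048576.


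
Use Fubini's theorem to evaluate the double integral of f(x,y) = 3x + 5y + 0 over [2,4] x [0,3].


By Fubini, integrate in x first, then y.
Step 1: Fix y, integrate over x in [2,4]:
  integral(3x + 5y + 0, x=2..4)
  = 3*(4^2 - 2^2)/2 + (5y + 0)*(4 - 2)
  = 18 + (5y + 0)*2
  = 18 + 10y + 0
  = 18 + 10y
Step 2: Integrate over y in [0,3]:
  integral(18 + 10y, y=0..3)
  = 18*3 + 10*(3^2 - 0^2)/2
  = 54 + 45
  = 99


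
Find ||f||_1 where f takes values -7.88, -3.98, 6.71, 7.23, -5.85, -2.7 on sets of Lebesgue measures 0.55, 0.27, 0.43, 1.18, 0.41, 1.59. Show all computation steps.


Step 1: Compute |f_i|^1 for each value:
  |-7.88|^1 = 7.88
  |-3.98|^1 = 3.98
  |6.71|^1 = 6.71
  |7.23|^1 = 7.23
  |-5.85|^1 = 5.85
  |-2.7|^1 = 2.7
Step 2: Multiply by measures and sum:
  7.88 * 0.55 = 4.334
  3.98 * 0.27 = 1.0746
  6.71 * 0.43 = 2.8853
  7.23 * 1.18 = 8.5314
  5.85 * 0.41 = 2.3985
  2.7 * 1.59 = 4.293
Sum = 4.334 + 1.0746 + 2.8853 + 8.5314 + 2.3985 + 4.293 = 23.5168
Step 3: Take the p-th root:
||f||_1 = (23.5168)^(1/1) = 23.5168


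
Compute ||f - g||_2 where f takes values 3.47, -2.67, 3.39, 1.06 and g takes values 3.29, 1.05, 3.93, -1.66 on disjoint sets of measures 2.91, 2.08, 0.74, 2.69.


Step 1: Compute differences f_i - g_i:
  3.47 - 3.29 = 0.18
  -2.67 - 1.05 = -3.72
  3.39 - 3.93 = -0.54
  1.06 - -1.66 = 2.72
Step 2: Compute |diff|^2 * measure for each set:
  |0.18|^2 * 2.91 = 0.0324 * 2.91 = 0.094284
  |-3.72|^2 * 2.08 = 13.8384 * 2.08 = 28.783872
  |-0.54|^2 * 0.74 = 0.2916 * 0.74 = 0.215784
  |2.72|^2 * 2.69 = 7.3984 * 2.69 = 19.901696
Step 3: Sum = 48.995636
Step 4: ||f-g||_2 = (48.995636)^(1/2) = 6.999688


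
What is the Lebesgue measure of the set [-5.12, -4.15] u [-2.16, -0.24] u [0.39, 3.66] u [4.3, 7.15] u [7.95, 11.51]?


For pairwise disjoint intervals, m(union) = sum of lengths.
= (-4.15 - -5.12) + (-0.24 - -2.16) + (3.66 - 0.39) + (7.15 - 4.3) + (11.51 - 7.95)
= 0.97 + 1.92 + 3.27 + 2.85 + 3.56
= 12.57


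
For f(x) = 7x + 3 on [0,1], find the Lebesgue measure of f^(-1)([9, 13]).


f^(-1)([9, 13]) = {x : 9 <= 7x + 3 <= 13}
Solving: (9 - 3)/7 <= x <= (13 - 3)/7
= [0.857143, 1.428571]
Intersecting with [0,1]: [0.857143, 1]
Measure = 1 - 0.857143 = 0.142857


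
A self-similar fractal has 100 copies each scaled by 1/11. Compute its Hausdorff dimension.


For a self-similar set with N copies scaled by 1/r:
dim_H = log(N)/log(r) = log(100)/log(11)
= 4.60517/2.397895
= 1.920505


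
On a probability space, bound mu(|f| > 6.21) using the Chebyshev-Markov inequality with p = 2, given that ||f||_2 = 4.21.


Chebyshev/Markov inequality: mu(|f| > eps) <= (||f||_p / eps)^p
Step 1: ||f||_2 / eps = 4.21 / 6.21 = 0.677939
Step 2: Raise to power p = 2:
  (0.677939)^2 = 0.459601
Step 3: Therefore mu(|f| > 6.21) <= 0.459601


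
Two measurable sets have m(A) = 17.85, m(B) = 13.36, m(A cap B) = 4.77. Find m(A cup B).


By inclusion-exclusion: m(A u B) = m(A) + m(B) - m(A n B)
= 17.85 + 13.36 - 4.77
= 26.44


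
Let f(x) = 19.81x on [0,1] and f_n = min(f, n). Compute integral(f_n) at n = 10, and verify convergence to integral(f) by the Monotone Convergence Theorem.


f(x) = 19.81x on [0,1]; f_n(x) = min(19.81x, n). At n = 10:
Step 1: f(x) reaches 10 at x = 10/19.81 = 0.504796
Step 2: integral(f_10) = integral(19.81x, 0, 0.504796) + integral(10, 0.504796, 1)
       = 19.81*0.504796^2/2 + 10*(1 - 0.504796)
       = 2.523978 + 4.952044
       = 7.476022
Step 3: As n -> infinity, f_n increases to f, so by MCT integral(f_n) -> integral(f) = 19.81/2 = 9.905.
Convergence: integral(f_10) = 7.476022 -> 9.905 as n -> infinity


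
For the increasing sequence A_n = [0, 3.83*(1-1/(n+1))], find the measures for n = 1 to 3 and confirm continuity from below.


By continuity of measure from below: if A_n increases to A, then m(A_n) -> m(A).
Here A = [0, 3.83], so m(A) = 3.83
Step 1: a_1 = 3.83*(1 - 1/2) = 1.915, m(A_1) = 1.915
Step 2: a_2 = 3.83*(1 - 1/3) = 2.5533, m(A_2) = 2.5533
Step 3: a_3 = 3.83*(1 - 1/4) = 2.8725, m(A_3) = 2.8725
Limit: m(A_n) -> m([0,3.83]) = 3.83


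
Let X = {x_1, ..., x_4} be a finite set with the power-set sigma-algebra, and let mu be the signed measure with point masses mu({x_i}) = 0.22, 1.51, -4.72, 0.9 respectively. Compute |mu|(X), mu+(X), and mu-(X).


Step 1: Every measurable set is a union of atoms (the cells / points), so a Hahn decomposition is
  obtained by grouping atoms by sign: P = union of atoms with mu > 0, N = union of the remaining atoms.
  Atoms in P (indices): 1, 2, 4;  atoms in N (indices): 3
  Positive values: 0.22, 1.51, 0.9
  Negative values: -4.72
Step 2: mu+(X) = mu(P) = sum of positive atom values = 2.63
Step 3: mu-(X) = -mu(N) = sum of |negative atom values| = 4.72
Step 4: |mu|(X) = mu+(X) + mu-(X) = 2.63 + 4.72 = 7.35


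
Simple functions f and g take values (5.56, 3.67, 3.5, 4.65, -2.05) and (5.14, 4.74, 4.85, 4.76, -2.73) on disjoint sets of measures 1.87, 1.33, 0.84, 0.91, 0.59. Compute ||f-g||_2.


Step 1: Compute differences f_i - g_i:
  5.56 - 5.14 = 0.42
  3.67 - 4.74 = -1.07
  3.5 - 4.85 = -1.35
  4.65 - 4.76 = -0.11
  -2.05 - -2.73 = 0.68
Step 2: Compute |diff|^2 * measure for each set:
  |0.42|^2 * 1.87 = 0.1764 * 1.87 = 0.329868
  |-1.07|^2 * 1.33 = 1.1449 * 1.33 = 1.522717
  |-1.35|^2 * 0.84 = 1.8225 * 0.84 = 1.5309
  |-0.11|^2 * 0.91 = 0.0121 * 0.91 = 0.011011
  |0.68|^2 * 0.59 = 0.4624 * 0.59 = 0.272816
Step 3: Sum = 3.667312
Step 4: ||f-g||_2 = (3.667312)^(1/2) = 1.915023


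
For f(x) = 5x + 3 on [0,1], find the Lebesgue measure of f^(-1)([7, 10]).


f^(-1)([7, 10]) = {x : 7 <= 5x + 3 <= 10}
Solving: (7 - 3)/5 <= x <= (10 - 3)/5
= [0.8, 1.4]
Intersecting with [0,1]: [0.8, 1]
Measure = 1 - 0.8 = 0.2


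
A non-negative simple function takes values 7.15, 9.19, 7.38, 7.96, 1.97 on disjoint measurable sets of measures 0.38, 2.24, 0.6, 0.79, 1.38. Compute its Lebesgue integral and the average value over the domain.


Step 1: Integral = sum(value_i * measure_i)
= 7.15*0.38 + 9.19*2.24 + 7.38*0.6 + 7.96*0.79 + 1.97*1.38
= 2.717 + 20.5856 + 4.428 + 6.2884 + 2.7186
= 36.7376
Step 2: Total measure of domain = 0.38 + 2.24 + 0.6 + 0.79 + 1.38 = 5.39
Step 3: Average value = 36.7376 / 5.39 = 6.815881


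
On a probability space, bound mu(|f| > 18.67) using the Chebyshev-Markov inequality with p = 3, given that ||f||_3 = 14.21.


Chebyshev/Markov inequality: mu(|f| > eps) <= (||f||_p / eps)^p
Step 1: ||f||_3 / eps = 14.21 / 18.67 = 0.761114
Step 2: Raise to power p = 3:
  (0.761114)^3 = 0.440909
Step 3: Therefore mu(|f| > 18.67) <= 0.440909


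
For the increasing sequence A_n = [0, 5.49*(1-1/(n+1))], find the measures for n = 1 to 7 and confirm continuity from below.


By continuity of measure from below: if A_n increases to A, then m(A_n) -> m(A).
Here A = [0, 5.49], so m(A) = 5.49
Step 1: a_1 = 5.49*(1 - 1/2) = 2.745, m(A_1) = 2.745
Step 2: a_2 = 5.49*(1 - 1/3) = 3.66, m(A_2) = 3.66
Step 3: a_3 = 5.49*(1 - 1/4) = 4.1175, m(A_3) = 4.1175
Step 4: a_4 = 5.49*(1 - 1/5) = 4.392, m(A_4) = 4.392
Step 5: a_5 = 5.49*(1 - 1/6) = 4.575, m(A_5) = 4.575
Step 6: a_6 = 5.49*(1 - 1/7) = 4.7057, m(A_6) = 4.7057
Step 7: a_7 = 5.49*(1 - 1/8) = 4.8037, m(A_7) = 4.8037
Limit: m(A_n) -> m([0,5.49]) = 5.49


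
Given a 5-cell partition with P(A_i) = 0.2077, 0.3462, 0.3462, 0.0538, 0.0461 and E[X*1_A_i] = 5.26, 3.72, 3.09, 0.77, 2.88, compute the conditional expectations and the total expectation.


For each cell A_i: E[X|A_i] = E[X*1_A_i] / P(A_i)
Step 1: E[X|A_1] = 5.26 / 0.2077 = 25.324988
Step 2: E[X|A_2] = 3.72 / 0.3462 = 10.745234
Step 3: E[X|A_3] = 3.09 / 0.3462 = 8.925477
Step 4: E[X|A_4] = 0.77 / 0.0538 = 14.312268
Step 5: E[X|A_5] = 2.88 / 0.0461 = 62.472885
Verification: E[X] = sum E[X*1_A_i] = 5.26 + 3.72 + 3.09 + 0.77 + 2.88 = 15.72


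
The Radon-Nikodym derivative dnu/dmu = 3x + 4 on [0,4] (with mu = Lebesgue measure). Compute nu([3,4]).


nu(A) = integral_A (dnu/dmu) dmu = integral_3^4 (3x + 4) dx
Step 1: Antiderivative F(x) = (3/2)x^2 + 4x
Step 2: F(4) = (3/2)*4^2 + 4*4 = 24 + 16 = 40
Step 3: F(3) = (3/2)*3^2 + 4*3 = 13.5 + 12 = 25.5
Step 4: nu([3,4]) = F(4) - F(3) = 40 - 25.5 = 14.5


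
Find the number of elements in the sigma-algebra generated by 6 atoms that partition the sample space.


Each element of the sigma-algebra is a union of some subset of the 6 atoms.
The number of such subsets is 2^6 = 64.


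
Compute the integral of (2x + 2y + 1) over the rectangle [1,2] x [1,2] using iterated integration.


By Fubini, integrate in x first, then y.
Step 1: Fix y, integrate over x in [1,2]:
  integral(2x + 2y + 1, x=1..2)
  = 2*(2^2 - 1^2)/2 + (2y + 1)*(2 - 1)
  = 3 + (2y + 1)*1
  = 3 + 2y + 1
  = 4 + 2y
Step 2: Integrate over y in [1,2]:
  integral(4 + 2y, y=1..2)
  = 4*1 + 2*(2^2 - 1^2)/2
  = 4 + 3
  = 7


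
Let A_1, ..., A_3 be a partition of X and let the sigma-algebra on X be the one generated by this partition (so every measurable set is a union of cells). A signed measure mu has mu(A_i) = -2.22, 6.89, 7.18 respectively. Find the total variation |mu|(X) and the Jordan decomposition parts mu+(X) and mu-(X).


Step 1: Every measurable set is a union of atoms (the cells / points), so a Hahn decomposition is
  obtained by grouping atoms by sign: P = union of atoms with mu > 0, N = union of the remaining atoms.
  Atoms in P (indices): 2, 3;  atoms in N (indices): 1
  Positive values: 6.89, 7.18
  Negative values: -2.22
Step 2: mu+(X) = mu(P) = sum of positive atom values = 14.07
Step 3: mu-(X) = -mu(N) = sum of |negative atom values| = 2.22
Step 4: |mu|(X) = mu+(X) + mu-(X) = 14.07 + 2.22 = 16.29


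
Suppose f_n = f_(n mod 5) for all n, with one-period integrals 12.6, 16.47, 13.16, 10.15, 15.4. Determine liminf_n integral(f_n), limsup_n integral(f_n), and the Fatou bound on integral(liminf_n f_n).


The sequence (integral(f_n)) is periodic with period 5, repeating the values 12.6, 16.47, 13.16, 10.15, 15.4 indefinitely.
Step 1: For a periodic sequence, every tail (a_m, a_(m+1), ...) contains all 5 period values infinitely often.
Step 2: Hence inf of every tail = min of the period values = min(12.6, 16.47, 13.16, 10.15, 15.4) = 10.15.
        liminf_n integral(f_n) = sup over m of (inf of tail from m) = 10.15.
Step 3: Similarly sup of every tail = max of the period values = 16.47.
        limsup_n integral(f_n) = 16.47.
Step 4: Fatou's lemma: integral(liminf_n f_n) <= liminf_n integral(f_n) = 10.15.
        So the integral of the pointwise liminf is at most 10.15.


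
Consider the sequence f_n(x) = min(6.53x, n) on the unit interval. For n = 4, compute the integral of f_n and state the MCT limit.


f(x) = 6.53x on [0,1]; f_n(x) = min(6.53x, n). At n = 4:
Step 1: f(x) reaches 4 at x = 4/6.53 = 0.612557
Step 2: integral(f_4) = integral(6.53x, 0, 0.612557) + integral(4, 0.612557, 1)
       = 6.53*0.612557^2/2 + 4*(1 - 0.612557)
       = 1.225115 + 1.54977
       = 2.774885
Step 3: As n -> infinity, f_n increases to f, so by MCT integral(f_n) -> integral(f) = 6.53/2 = 3.265.
Convergence: integral(f_4) = 2.774885 -> 3.265 as n -> infinity


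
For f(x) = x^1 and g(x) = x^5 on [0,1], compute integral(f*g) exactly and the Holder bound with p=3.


Step 1: Exact integral of f*g = integral(x^6, 0, 1) = 1/7
     = 0.142857
Step 2: Holder bound with p=3, q=1.5:
  ||f||_p = (integral x^3 dx)^(1/3) = (1/4)^(1/3) = 0.629961
  ||g||_q = (integral x^7.5 dx)^(1/1.5) = (1/8.5)^(1/1.5) = 0.240097
Step 3: Holder bound = ||f||_p * ||g||_q = 0.629961 * 0.240097 = 0.151252
Verification: 0.142857 <= 0.151252 (Holder holds)


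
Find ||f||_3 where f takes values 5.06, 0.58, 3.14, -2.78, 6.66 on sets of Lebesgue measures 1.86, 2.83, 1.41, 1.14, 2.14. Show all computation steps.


Step 1: Compute |f_i|^3 for each value:
  |5.06|^3 = 129.554216
  |0.58|^3 = 0.195112
  |3.14|^3 = 30.959144
  |-2.78|^3 = 21.484952
  |6.66|^3 = 295.408296
Step 2: Multiply by measures and sum:
  129.554216 * 1.86 = 240.970842
  0.195112 * 2.83 = 0.552167
  30.959144 * 1.41 = 43.652393
  21.484952 * 1.14 = 24.492845
  295.408296 * 2.14 = 632.173753
Sum = 240.970842 + 0.552167 + 43.652393 + 24.492845 + 632.173753 = 941.842
Step 3: Take the p-th root:
||f||_3 = (941.842)^(1/3) = 9.802255


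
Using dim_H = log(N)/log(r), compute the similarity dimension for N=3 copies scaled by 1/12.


For a self-similar set with N copies scaled by 1/r:
dim_H = log(N)/log(r) = log(3)/log(12)
= 1.098612/2.484907
= 0.442114


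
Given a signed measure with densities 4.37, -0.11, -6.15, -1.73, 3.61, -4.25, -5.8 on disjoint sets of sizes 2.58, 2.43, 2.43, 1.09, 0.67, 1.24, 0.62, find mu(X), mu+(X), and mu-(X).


Step 1: Compute signed measure on each set:
  Set 1: 4.37 * 2.58 = 11.2746
  Set 2: -0.11 * 2.43 = -0.2673
  Set 3: -6.15 * 2.43 = -14.9445
  Set 4: -1.73 * 1.09 = -1.8857
  Set 5: 3.61 * 0.67 = 2.4187
  Set 6: -4.25 * 1.24 = -5.27
  Set 7: -5.8 * 0.62 = -3.596
Step 2: Total signed measure = (11.2746) + (-0.2673) + (-14.9445) + (-1.8857) + (2.4187) + (-5.27) + (-3.596)
     = -12.2702
Step 3: Positive part mu+(X) = sum of positive contributions = 13.6933
Step 4: Negative part mu-(X) = |sum of negative contributions| = 25.9635


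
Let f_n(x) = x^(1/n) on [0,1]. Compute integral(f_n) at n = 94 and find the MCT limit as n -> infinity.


At n = 94: f_94(x) = x^(1/94).
Step 1: integral(x^(1/94), 0, 1) = [x^(1/94+1) / (1/94+1)] from 0 to 1
     = 1 / (1/94 + 1) = 1 / ((94+1)/94) = 94/(94+1)
     = 94/95 = 0.989474
Step 2: As n -> infinity, f_n(x) = x^(1/n) -> 1 for x in (0,1], and f_n is increasing in n.
By MCT, lim_n integral(f_n) = integral(lim_n f_n) = integral(1, 0, 1) = 1.
Step 3: Verify convergence: 94/95 = 0.989474 -> 1


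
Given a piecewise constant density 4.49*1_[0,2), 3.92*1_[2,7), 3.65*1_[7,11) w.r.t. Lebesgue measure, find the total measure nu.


Integrate each piece of the Radon-Nikodym derivative:
Step 1: integral_0^2 4.49 dx = 4.49*(2-0) = 4.49*2 = 8.98
Step 2: integral_2^7 3.92 dx = 3.92*(7-2) = 3.92*5 = 19.6
Step 3: integral_7^11 3.65 dx = 3.65*(11-7) = 3.65*4 = 14.6
Total: 8.98 + 19.6 + 14.6 = 43.18


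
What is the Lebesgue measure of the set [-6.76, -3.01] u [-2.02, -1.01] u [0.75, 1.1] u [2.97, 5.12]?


For pairwise disjoint intervals, m(union) = sum of lengths.
= (-3.01 - -6.76) + (-1.01 - -2.02) + (1.1 - 0.75) + (5.12 - 2.97)
= 3.75 + 1.01 + 0.35 + 2.15
= 7.26


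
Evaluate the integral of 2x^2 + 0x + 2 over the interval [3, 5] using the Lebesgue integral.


The Lebesgue integral of a Riemann-integrable function agrees with the Riemann integral.
Antiderivative F(x) = (2/3)x^3 + (0/2)x^2 + 2x
F(5) = (2/3)*5^3 + (0/2)*5^2 + 2*5
     = (2/3)*125 + (0/2)*25 + 2*5
     = 83.333333 + 0.0 + 10
     = 93.333333
F(3) = 24
Integral = F(5) - F(3) = 93.333333 - 24 = 69.333333
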